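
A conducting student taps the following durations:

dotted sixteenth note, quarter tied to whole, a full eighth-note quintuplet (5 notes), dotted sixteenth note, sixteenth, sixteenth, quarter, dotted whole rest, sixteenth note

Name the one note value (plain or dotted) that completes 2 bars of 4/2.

eighth note

2 bars of 4/2 = 128 thirty-second notes.
Express everything in thirty-second notes: dotted sixteenth note = 3; quarter tied to whole (quarter + whole) = 40; a full eighth-note quintuplet (5 notes) (five quintuplet eighths span one half) = 16; dotted sixteenth note = 3; sixteenth = 2; sixteenth = 2; quarter = 8; dotted whole rest = 48; sixteenth note = 2.
Sum: 3 + 40 + 16 + 3 + 2 + 2 + 8 + 48 + 2 = 124.
Remaining: 128 − 124 = 4 thirty-second notes, which is a eighth note.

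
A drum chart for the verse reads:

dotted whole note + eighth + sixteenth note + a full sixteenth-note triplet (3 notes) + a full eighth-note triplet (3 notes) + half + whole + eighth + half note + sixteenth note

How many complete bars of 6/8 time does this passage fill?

One bar of 6/8 = 12 sixteenth notes.
Convert each value to sixteenth notes: dotted whole note = 24; eighth = 2; sixteenth note = 1; a full sixteenth-note triplet (3 notes) (three triplet sixteenths span one eighth) = 2; a full eighth-note triplet (3 notes) (three triplet eighths span one quarter) = 4; half = 8; whole = 16; eighth = 2; half note = 8; sixteenth note = 1.
Sum: 24 + 2 + 1 + 2 + 4 + 8 + 16 + 2 + 8 + 1 = 68.
68 ÷ 12 = 5 complete bars with 8 left over.

5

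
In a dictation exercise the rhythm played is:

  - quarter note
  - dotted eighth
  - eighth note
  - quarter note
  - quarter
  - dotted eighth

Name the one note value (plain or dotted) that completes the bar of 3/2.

The bar of 3/2 = 24 sixteenth notes.
Working in sixteenth notes: quarter note = 4; dotted eighth = 3; eighth note = 2; quarter note = 4; quarter = 4; dotted eighth = 3.
Sum: 4 + 3 + 2 + 4 + 4 + 3 = 20.
Remaining: 24 − 20 = 4 sixteenth notes, which is a quarter note.

quarter note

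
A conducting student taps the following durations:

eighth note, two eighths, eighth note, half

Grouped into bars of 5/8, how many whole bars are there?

One bar of 5/8 = 5 eighth notes.
Convert each value to eighth notes: eighth note = 1; eighth = 1; eighth = 1; eighth note = 1; half = 4.
Altogether 1 + 1 + 1 + 1 + 4 = 8.
8 ÷ 5 = 1 complete bar with 3 left over.

1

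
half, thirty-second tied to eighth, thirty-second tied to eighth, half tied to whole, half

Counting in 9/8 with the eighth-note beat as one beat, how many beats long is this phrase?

22.5

One eighth-note beat = 4 thirty-second notes.
In thirty-second notes: half = 16; thirty-second tied to eighth (thirty-second + eighth) = 5; thirty-second tied to eighth (thirty-second + eighth) = 5; half tied to whole (half + whole) = 48; half = 16.
Sum: 16 + 5 + 5 + 48 + 16 = 90.
90 ÷ 4 = 22.5 beats.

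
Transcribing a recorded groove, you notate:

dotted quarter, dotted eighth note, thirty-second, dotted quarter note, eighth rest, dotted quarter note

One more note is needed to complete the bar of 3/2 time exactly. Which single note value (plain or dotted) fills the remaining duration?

The bar of 3/2 = 48 thirty-second notes.
Each duration in thirty-second notes: dotted quarter = 12; dotted eighth note = 6; thirty-second = 1; dotted quarter note = 12; eighth rest = 4; dotted quarter note = 12.
Total: 12 + 6 + 1 + 12 + 4 + 12 = 47.
Remaining: 48 − 47 = 1 thirty-second note, which is a thirty-second note.

thirty-second note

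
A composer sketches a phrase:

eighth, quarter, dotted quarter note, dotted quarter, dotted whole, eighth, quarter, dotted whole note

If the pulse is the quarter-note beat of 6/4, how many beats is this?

18

One quarter-note beat = 2 eighth notes.
In eighth notes: eighth = 1; quarter = 2; dotted quarter note = 3; dotted quarter = 3; dotted whole = 12; eighth = 1; quarter = 2; dotted whole note = 12.
Altogether 1 + 2 + 3 + 3 + 12 + 1 + 2 + 12 = 36.
36 ÷ 2 = 18 beats.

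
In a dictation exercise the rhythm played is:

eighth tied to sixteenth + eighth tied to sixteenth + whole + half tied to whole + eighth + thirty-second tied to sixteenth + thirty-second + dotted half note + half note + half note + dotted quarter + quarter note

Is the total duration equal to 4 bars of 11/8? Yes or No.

One bar of 11/8 = 44 thirty-second notes, so 4 bars = 176.
Convert each value to thirty-second notes: eighth tied to sixteenth (eighth + sixteenth) = 6; eighth tied to sixteenth (eighth + sixteenth) = 6; whole = 32; half tied to whole (half + whole) = 48; eighth = 4; thirty-second tied to sixteenth (thirty-second + sixteenth) = 3; thirty-second = 1; dotted half note = 24; half note = 16; half note = 16; dotted quarter = 12; quarter note = 8.
Altogether 6 + 6 + 32 + 48 + 4 + 3 + 1 + 24 + 16 + 16 + 12 + 8 = 176.
176 equals 176, so the answer is Yes.

Yes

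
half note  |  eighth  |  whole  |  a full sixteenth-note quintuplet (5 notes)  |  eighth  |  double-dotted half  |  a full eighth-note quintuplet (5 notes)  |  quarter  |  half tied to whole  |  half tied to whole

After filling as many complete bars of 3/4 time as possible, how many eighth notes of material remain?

One bar of 3/4 = 6 eighth notes.
In eighth notes: half note = 4; eighth = 1; whole = 8; a full sixteenth-note quintuplet (5 notes) (five quintuplet sixteenths span one quarter) = 2; eighth = 1; double-dotted half = 7; a full eighth-note quintuplet (5 notes) (five quintuplet eighths span one half) = 4; quarter = 2; half tied to whole (half + whole) = 12; half tied to whole (half + whole) = 12.
Total: 4 + 1 + 8 + 2 + 1 + 7 + 4 + 2 + 12 + 12 = 53.
53 ÷ 6 = 8 complete bars with 5 eighth notes remaining.

5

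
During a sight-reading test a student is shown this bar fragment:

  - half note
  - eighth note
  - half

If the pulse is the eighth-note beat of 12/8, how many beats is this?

One eighth-note beat = 2 sixteenth notes.
Working in sixteenth notes: half note = 8; eighth note = 2; half = 8.
Altogether 8 + 2 + 8 = 18.
18 ÷ 2 = 9 beats.

9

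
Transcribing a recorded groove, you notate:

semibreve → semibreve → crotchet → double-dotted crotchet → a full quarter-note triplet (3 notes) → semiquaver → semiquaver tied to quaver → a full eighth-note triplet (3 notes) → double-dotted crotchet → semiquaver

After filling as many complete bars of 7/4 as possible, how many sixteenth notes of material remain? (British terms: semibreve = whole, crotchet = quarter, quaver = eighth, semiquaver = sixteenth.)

11

One bar of 7/4 = 28 sixteenth notes.
In sixteenth notes: semibreve = 16; semibreve = 16; crotchet = 4; double-dotted crotchet = 7; a full quarter-note triplet (3 notes) (three triplet quarters span one half) = 8; semiquaver = 1; semiquaver tied to quaver (semiquaver + quaver) = 3; a full eighth-note triplet (3 notes) (three triplet eighths span one quarter) = 4; double-dotted crotchet = 7; semiquaver = 1.
Sum: 16 + 16 + 4 + 7 + 8 + 1 + 3 + 4 + 7 + 1 = 67.
67 ÷ 28 = 2 complete bars with 11 sixteenth notes remaining.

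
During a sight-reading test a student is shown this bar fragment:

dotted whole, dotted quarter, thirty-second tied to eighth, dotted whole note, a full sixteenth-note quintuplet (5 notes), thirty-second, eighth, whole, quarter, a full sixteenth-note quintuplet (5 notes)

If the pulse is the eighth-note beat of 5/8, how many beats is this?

One eighth-note beat = 4 thirty-second notes.
Each duration in thirty-second notes: dotted whole = 48; dotted quarter = 12; thirty-second tied to eighth (thirty-second + eighth) = 5; dotted whole note = 48; a full sixteenth-note quintuplet (5 notes) (five quintuplet sixteenths span one quarter) = 8; thirty-second = 1; eighth = 4; whole = 32; quarter = 8; a full sixteenth-note quintuplet (5 notes) (five quintuplet sixteenths span one quarter) = 8.
Adding: 48 + 12 + 5 + 48 + 8 + 1 + 4 + 32 + 8 + 8 = 174.
174 ÷ 4 = 43.5 beats.

43.5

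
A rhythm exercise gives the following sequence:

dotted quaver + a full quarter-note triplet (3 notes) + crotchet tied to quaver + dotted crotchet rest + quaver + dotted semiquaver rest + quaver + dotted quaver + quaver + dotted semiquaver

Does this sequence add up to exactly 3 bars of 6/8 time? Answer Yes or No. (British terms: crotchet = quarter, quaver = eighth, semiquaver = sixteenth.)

No

One bar of 6/8 = 24 thirty-second notes, so 3 bars = 72.
In thirty-second notes: dotted quaver = 6; a full quarter-note triplet (3 notes) (three triplet quarters span one half) = 16; crotchet tied to quaver (crotchet + quaver) = 12; dotted crotchet rest = 12; quaver = 4; dotted semiquaver rest = 3; quaver = 4; dotted quaver = 6; quaver = 4; dotted semiquaver = 3.
Adding: 6 + 16 + 12 + 12 + 4 + 3 + 4 + 6 + 4 + 3 = 70.
70 falls short of 72, so the answer is No.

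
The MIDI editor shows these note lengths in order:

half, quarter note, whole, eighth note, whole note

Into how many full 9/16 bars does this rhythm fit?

One bar of 9/16 = 9 sixteenth notes.
In sixteenth notes: half = 8; quarter note = 4; whole = 16; eighth note = 2; whole note = 16.
Altogether 8 + 4 + 16 + 2 + 16 = 46.
46 ÷ 9 = 5 complete bars with 1 left over.

5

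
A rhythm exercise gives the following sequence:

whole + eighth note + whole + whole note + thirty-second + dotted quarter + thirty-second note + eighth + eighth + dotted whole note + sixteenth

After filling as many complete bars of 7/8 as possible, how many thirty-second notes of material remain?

4

One bar of 7/8 = 28 thirty-second notes.
Express everything in thirty-second notes: whole = 32; eighth note = 4; whole = 32; whole note = 32; thirty-second = 1; dotted quarter = 12; thirty-second note = 1; eighth = 4; eighth = 4; dotted whole note = 48; sixteenth = 2.
Altogether 32 + 4 + 32 + 32 + 1 + 12 + 1 + 4 + 4 + 48 + 2 = 172.
172 ÷ 28 = 6 complete bars with 4 thirty-second notes remaining.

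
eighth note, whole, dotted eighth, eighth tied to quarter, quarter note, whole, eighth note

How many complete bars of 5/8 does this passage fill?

One bar of 5/8 = 10 sixteenth notes.
Express everything in sixteenth notes: eighth note = 2; whole = 16; dotted eighth = 3; eighth tied to quarter (eighth + quarter) = 6; quarter note = 4; whole = 16; eighth note = 2.
Total: 2 + 16 + 3 + 6 + 4 + 16 + 2 = 49.
49 ÷ 10 = 4 complete bars with 9 left over.

4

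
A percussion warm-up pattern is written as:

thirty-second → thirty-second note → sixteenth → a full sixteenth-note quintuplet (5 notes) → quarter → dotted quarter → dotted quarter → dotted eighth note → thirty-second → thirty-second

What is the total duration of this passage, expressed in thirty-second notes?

52

In thirty-second notes: thirty-second = 1; thirty-second note = 1; sixteenth = 2; a full sixteenth-note quintuplet (5 notes) (five quintuplet sixteenths span one quarter) = 8; quarter = 8; dotted quarter = 12; dotted quarter = 12; dotted eighth note = 6; thirty-second = 1; thirty-second = 1.
Adding: 1 + 1 + 2 + 8 + 8 + 12 + 12 + 6 + 1 + 1 = 52 thirty-second notes.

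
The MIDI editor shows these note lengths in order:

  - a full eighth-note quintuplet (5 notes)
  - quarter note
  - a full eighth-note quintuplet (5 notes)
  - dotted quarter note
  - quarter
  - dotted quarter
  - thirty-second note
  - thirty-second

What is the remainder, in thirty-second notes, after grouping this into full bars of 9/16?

One bar of 9/16 = 18 thirty-second notes.
Working in thirty-second notes: a full eighth-note quintuplet (5 notes) (five quintuplet eighths span one half) = 16; quarter note = 8; a full eighth-note quintuplet (5 notes) (five quintuplet eighths span one half) = 16; dotted quarter note = 12; quarter = 8; dotted quarter = 12; thirty-second note = 1; thirty-second = 1.
Adding: 16 + 8 + 16 + 12 + 8 + 12 + 1 + 1 = 74.
74 ÷ 18 = 4 complete bars with 2 thirty-second notes remaining.

2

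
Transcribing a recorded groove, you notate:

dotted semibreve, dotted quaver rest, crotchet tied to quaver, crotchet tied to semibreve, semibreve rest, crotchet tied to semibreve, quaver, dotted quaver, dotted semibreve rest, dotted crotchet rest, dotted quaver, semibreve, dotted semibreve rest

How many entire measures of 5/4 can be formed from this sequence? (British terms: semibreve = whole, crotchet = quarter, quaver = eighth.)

8

One bar of 5/4 = 20 sixteenth notes.
Express everything in sixteenth notes: dotted semibreve = 24; dotted quaver rest = 3; crotchet tied to quaver (crotchet + quaver) = 6; crotchet tied to semibreve (crotchet + semibreve) = 20; semibreve rest = 16; crotchet tied to semibreve (crotchet + semibreve) = 20; quaver = 2; dotted quaver = 3; dotted semibreve rest = 24; dotted crotchet rest = 6; dotted quaver = 3; semibreve = 16; dotted semibreve rest = 24.
Adding: 24 + 3 + 6 + 20 + 16 + 20 + 2 + 3 + 24 + 6 + 3 + 16 + 24 = 167.
167 ÷ 20 = 8 complete bars with 7 left over.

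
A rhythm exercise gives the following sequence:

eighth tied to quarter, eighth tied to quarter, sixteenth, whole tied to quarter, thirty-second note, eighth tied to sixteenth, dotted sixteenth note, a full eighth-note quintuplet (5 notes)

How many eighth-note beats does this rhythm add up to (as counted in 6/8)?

23

One eighth-note beat = 4 thirty-second notes.
Each duration in thirty-second notes: eighth tied to quarter (eighth + quarter) = 12; eighth tied to quarter (eighth + quarter) = 12; sixteenth = 2; whole tied to quarter (whole + quarter) = 40; thirty-second note = 1; eighth tied to sixteenth (eighth + sixteenth) = 6; dotted sixteenth note = 3; a full eighth-note quintuplet (5 notes) (five quintuplet eighths span one half) = 16.
Altogether 12 + 12 + 2 + 40 + 1 + 6 + 3 + 16 = 92.
92 ÷ 4 = 23 beats.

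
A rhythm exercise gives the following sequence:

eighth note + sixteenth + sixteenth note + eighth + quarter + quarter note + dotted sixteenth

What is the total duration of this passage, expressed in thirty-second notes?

31

Each duration in thirty-second notes: eighth note = 4; sixteenth = 2; sixteenth note = 2; eighth = 4; quarter = 8; quarter note = 8; dotted sixteenth = 3.
Adding: 4 + 2 + 2 + 4 + 8 + 8 + 3 = 31 thirty-second notes.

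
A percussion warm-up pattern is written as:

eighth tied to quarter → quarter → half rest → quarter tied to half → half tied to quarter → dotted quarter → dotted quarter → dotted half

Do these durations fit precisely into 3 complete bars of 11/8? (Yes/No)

One bar of 11/8 = 11 eighth notes, so 3 bars = 33.
Working in eighth notes: eighth tied to quarter (eighth + quarter) = 3; quarter = 2; half rest = 4; quarter tied to half (quarter + half) = 6; half tied to quarter (half + quarter) = 6; dotted quarter = 3; dotted quarter = 3; dotted half = 6.
Sum: 3 + 2 + 4 + 6 + 6 + 3 + 3 + 6 = 33.
33 equals 33, so the answer is Yes.

Yes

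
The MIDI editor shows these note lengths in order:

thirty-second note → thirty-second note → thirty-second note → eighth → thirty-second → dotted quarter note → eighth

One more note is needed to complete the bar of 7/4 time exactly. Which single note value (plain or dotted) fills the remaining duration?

whole note

The bar of 7/4 = 56 thirty-second notes.
In thirty-second notes: thirty-second note = 1; thirty-second note = 1; thirty-second note = 1; eighth = 4; thirty-second = 1; dotted quarter note = 12; eighth = 4.
Total: 1 + 1 + 1 + 4 + 1 + 12 + 4 = 24.
Remaining: 56 − 24 = 32 thirty-second notes, which is a whole note.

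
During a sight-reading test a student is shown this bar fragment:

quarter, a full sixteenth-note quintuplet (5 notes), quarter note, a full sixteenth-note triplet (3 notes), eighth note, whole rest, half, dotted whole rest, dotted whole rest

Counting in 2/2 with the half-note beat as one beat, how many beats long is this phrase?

One half-note beat = 4 eighth notes.
In eighth notes: quarter = 2; a full sixteenth-note quintuplet (5 notes) (five quintuplet sixteenths span one quarter) = 2; quarter note = 2; a full sixteenth-note triplet (3 notes) (three triplet sixteenths span one eighth) = 1; eighth note = 1; whole rest = 8; half = 4; dotted whole rest = 12; dotted whole rest = 12.
Total: 2 + 2 + 2 + 1 + 1 + 8 + 4 + 12 + 12 = 44.
44 ÷ 4 = 11 beats.

11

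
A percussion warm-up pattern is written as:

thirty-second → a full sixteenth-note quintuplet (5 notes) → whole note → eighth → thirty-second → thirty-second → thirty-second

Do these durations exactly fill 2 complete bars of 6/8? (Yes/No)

Yes

One bar of 6/8 = 24 thirty-second notes, so 2 bars = 48.
Each duration in thirty-second notes: thirty-second = 1; a full sixteenth-note quintuplet (5 notes) (five quintuplet sixteenths span one quarter) = 8; whole note = 32; eighth = 4; thirty-second = 1; thirty-second = 1; thirty-second = 1.
Total: 1 + 8 + 32 + 4 + 1 + 1 + 1 = 48.
48 equals 48, so the answer is Yes.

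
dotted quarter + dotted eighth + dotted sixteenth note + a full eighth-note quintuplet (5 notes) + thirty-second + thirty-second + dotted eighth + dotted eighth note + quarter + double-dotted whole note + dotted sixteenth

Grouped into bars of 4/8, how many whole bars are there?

7

One bar of 4/8 = 16 thirty-second notes.
Convert each value to thirty-second notes: dotted quarter = 12; dotted eighth = 6; dotted sixteenth note = 3; a full eighth-note quintuplet (5 notes) (five quintuplet eighths span one half) = 16; thirty-second = 1; thirty-second = 1; dotted eighth = 6; dotted eighth note = 6; quarter = 8; double-dotted whole note = 56; dotted sixteenth = 3.
Sum: 12 + 6 + 3 + 16 + 1 + 1 + 6 + 6 + 8 + 56 + 3 = 118.
118 ÷ 16 = 7 complete bars with 6 left over.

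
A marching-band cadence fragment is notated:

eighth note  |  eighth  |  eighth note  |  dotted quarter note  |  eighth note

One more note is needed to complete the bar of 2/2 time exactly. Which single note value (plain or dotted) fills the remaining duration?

eighth note

The bar of 2/2 = 8 eighth notes.
Each duration in eighth notes: eighth note = 1; eighth = 1; eighth note = 1; dotted quarter note = 3; eighth note = 1.
Sum: 1 + 1 + 1 + 3 + 1 = 7.
Remaining: 8 − 7 = 1 eighth note, which is a eighth note.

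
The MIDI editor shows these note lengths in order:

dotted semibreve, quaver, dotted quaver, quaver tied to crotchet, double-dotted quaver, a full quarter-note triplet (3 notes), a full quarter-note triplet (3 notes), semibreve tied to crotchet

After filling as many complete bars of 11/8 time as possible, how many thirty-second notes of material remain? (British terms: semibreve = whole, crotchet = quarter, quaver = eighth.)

17

One bar of 11/8 = 44 thirty-second notes.
Express everything in thirty-second notes: dotted semibreve = 48; quaver = 4; dotted quaver = 6; quaver tied to crotchet (quaver + crotchet) = 12; double-dotted quaver = 7; a full quarter-note triplet (3 notes) (three triplet quarters span one half) = 16; a full quarter-note triplet (3 notes) (three triplet quarters span one half) = 16; semibreve tied to crotchet (semibreve + crotchet) = 40.
Total: 48 + 4 + 6 + 12 + 7 + 16 + 16 + 40 = 149.
149 ÷ 44 = 3 complete bars with 17 thirty-second notes remaining.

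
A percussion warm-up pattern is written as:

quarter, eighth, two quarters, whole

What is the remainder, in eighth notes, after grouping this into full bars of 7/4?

One bar of 7/4 = 14 eighth notes.
In eighth notes: quarter = 2; eighth = 1; quarter = 2; quarter = 2; whole = 8.
Total: 2 + 1 + 2 + 2 + 8 = 15.
15 ÷ 14 = 1 complete bar with 1 eighth note remaining.

1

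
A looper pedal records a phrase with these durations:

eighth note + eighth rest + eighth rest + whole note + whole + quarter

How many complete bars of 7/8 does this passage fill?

3

One bar of 7/8 = 7 eighth notes.
Convert each value to eighth notes: eighth note = 1; eighth rest = 1; eighth rest = 1; whole note = 8; whole = 8; quarter = 2.
Adding: 1 + 1 + 1 + 8 + 8 + 2 = 21.
21 ÷ 7 = 3 complete bars with 0 left over.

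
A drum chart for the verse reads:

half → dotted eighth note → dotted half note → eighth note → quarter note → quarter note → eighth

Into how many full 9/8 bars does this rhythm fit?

1

One bar of 9/8 = 18 sixteenth notes.
Convert each value to sixteenth notes: half = 8; dotted eighth note = 3; dotted half note = 12; eighth note = 2; quarter note = 4; quarter note = 4; eighth = 2.
Altogether 8 + 3 + 12 + 2 + 4 + 4 + 2 = 35.
35 ÷ 18 = 1 complete bar with 17 left over.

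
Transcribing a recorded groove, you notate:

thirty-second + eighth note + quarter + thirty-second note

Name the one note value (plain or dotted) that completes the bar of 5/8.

dotted eighth note

The bar of 5/8 = 20 thirty-second notes.
Working in thirty-second notes: thirty-second = 1; eighth note = 4; quarter = 8; thirty-second note = 1.
Adding: 1 + 4 + 8 + 1 = 14.
Remaining: 20 − 14 = 6 thirty-second notes, which is a dotted eighth note.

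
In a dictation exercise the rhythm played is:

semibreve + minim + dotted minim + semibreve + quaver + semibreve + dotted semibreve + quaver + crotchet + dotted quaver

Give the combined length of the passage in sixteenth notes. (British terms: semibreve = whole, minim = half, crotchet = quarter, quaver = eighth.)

Express everything in sixteenth notes: semibreve = 16; minim = 8; dotted minim = 12; semibreve = 16; quaver = 2; semibreve = 16; dotted semibreve = 24; quaver = 2; crotchet = 4; dotted quaver = 3.
Sum: 16 + 8 + 12 + 16 + 2 + 16 + 24 + 2 + 4 + 3 = 103 sixteenth notes.

103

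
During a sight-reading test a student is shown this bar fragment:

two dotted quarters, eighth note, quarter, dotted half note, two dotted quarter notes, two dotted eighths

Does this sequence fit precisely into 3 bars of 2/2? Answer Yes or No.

One bar of 2/2 = 16 sixteenth notes, so 3 bars = 48.
Working in sixteenth notes: dotted quarter = 6; dotted quarter = 6; eighth note = 2; quarter = 4; dotted half note = 12; dotted quarter note = 6; dotted quarter note = 6; dotted eighth = 3; dotted eighth = 3.
Sum: 6 + 6 + 2 + 4 + 12 + 6 + 6 + 3 + 3 = 48.
48 equals 48, so the answer is Yes.

Yes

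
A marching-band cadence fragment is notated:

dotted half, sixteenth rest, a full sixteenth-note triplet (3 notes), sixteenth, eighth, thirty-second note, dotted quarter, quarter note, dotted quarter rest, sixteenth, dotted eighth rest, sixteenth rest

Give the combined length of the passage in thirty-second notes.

Working in thirty-second notes: dotted half = 24; sixteenth rest = 2; a full sixteenth-note triplet (3 notes) (three triplet sixteenths span one eighth) = 4; sixteenth = 2; eighth = 4; thirty-second note = 1; dotted quarter = 12; quarter note = 8; dotted quarter rest = 12; sixteenth = 2; dotted eighth rest = 6; sixteenth rest = 2.
Adding: 24 + 2 + 4 + 2 + 4 + 1 + 12 + 8 + 12 + 2 + 6 + 2 = 79 thirty-second notes.

79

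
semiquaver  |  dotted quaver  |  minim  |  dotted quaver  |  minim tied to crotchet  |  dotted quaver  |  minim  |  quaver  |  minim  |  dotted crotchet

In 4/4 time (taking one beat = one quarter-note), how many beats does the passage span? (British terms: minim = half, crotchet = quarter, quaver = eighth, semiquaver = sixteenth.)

One quarter-note beat = 4 sixteenth notes.
Each duration in sixteenth notes: semiquaver = 1; dotted quaver = 3; minim = 8; dotted quaver = 3; minim tied to crotchet (minim + crotchet) = 12; dotted quaver = 3; minim = 8; quaver = 2; minim = 8; dotted crotchet = 6.
Sum: 1 + 3 + 8 + 3 + 12 + 3 + 8 + 2 + 8 + 6 = 54.
54 ÷ 4 = 13.5 beats.

13.5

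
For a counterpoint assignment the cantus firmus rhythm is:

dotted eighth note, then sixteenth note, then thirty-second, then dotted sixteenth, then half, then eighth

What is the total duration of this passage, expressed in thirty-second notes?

32

In thirty-second notes: dotted eighth note = 6; sixteenth note = 2; thirty-second = 1; dotted sixteenth = 3; half = 16; eighth = 4.
Total: 6 + 2 + 1 + 3 + 16 + 4 = 32 thirty-second notes.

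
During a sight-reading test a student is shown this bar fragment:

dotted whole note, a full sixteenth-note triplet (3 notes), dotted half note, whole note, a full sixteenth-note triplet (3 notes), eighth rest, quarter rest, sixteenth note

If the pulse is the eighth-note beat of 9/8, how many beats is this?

31.5

One eighth-note beat = 2 sixteenth notes.
Each duration in sixteenth notes: dotted whole note = 24; a full sixteenth-note triplet (3 notes) (three triplet sixteenths span one eighth) = 2; dotted half note = 12; whole note = 16; a full sixteenth-note triplet (3 notes) (three triplet sixteenths span one eighth) = 2; eighth rest = 2; quarter rest = 4; sixteenth note = 1.
Adding: 24 + 2 + 12 + 16 + 2 + 2 + 4 + 1 = 63.
63 ÷ 2 = 31.5 beats.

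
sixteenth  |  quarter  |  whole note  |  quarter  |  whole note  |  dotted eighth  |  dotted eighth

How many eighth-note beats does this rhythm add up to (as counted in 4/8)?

23.5

One eighth-note beat = 2 sixteenth notes.
Working in sixteenth notes: sixteenth = 1; quarter = 4; whole note = 16; quarter = 4; whole note = 16; dotted eighth = 3; dotted eighth = 3.
Sum: 1 + 4 + 16 + 4 + 16 + 3 + 3 = 47.
47 ÷ 2 = 23.5 beats.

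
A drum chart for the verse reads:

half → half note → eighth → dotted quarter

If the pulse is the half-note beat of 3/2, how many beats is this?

3

One half-note beat = 4 eighth notes.
Each duration in eighth notes: half = 4; half note = 4; eighth = 1; dotted quarter = 3.
Total: 4 + 4 + 1 + 3 = 12.
12 ÷ 4 = 3 beats.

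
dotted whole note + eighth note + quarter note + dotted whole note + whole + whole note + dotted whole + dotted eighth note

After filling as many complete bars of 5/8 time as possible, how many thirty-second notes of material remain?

6

One bar of 5/8 = 10 sixteenth notes.
Express everything in sixteenth notes: dotted whole note = 24; eighth note = 2; quarter note = 4; dotted whole note = 24; whole = 16; whole note = 16; dotted whole = 24; dotted eighth note = 3.
Adding: 24 + 2 + 4 + 24 + 16 + 16 + 24 + 3 = 113.
113 ÷ 10 = 11 complete bars with 3 sixteenth notes remaining = 6 thirty-second notes.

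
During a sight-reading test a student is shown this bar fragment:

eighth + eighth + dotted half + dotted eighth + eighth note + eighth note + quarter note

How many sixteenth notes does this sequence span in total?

27

Convert each value to sixteenth notes: eighth = 2; eighth = 2; dotted half = 12; dotted eighth = 3; eighth note = 2; eighth note = 2; quarter note = 4.
Adding: 2 + 2 + 12 + 3 + 2 + 2 + 4 = 27 sixteenth notes.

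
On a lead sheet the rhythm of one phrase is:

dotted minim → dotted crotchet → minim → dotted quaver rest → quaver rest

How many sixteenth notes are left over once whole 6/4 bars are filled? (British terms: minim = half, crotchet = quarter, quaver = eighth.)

One bar of 6/4 = 24 sixteenth notes.
In sixteenth notes: dotted minim = 12; dotted crotchet = 6; minim = 8; dotted quaver rest = 3; quaver rest = 2.
Sum: 12 + 6 + 8 + 3 + 2 = 31.
31 ÷ 24 = 1 complete bar with 7 sixteenth notes remaining.

7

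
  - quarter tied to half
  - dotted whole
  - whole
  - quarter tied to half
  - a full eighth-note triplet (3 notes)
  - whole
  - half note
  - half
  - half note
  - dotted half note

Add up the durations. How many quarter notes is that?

30

Convert each value to quarter notes: quarter tied to half (quarter + half) = 3; dotted whole = 6; whole = 4; quarter tied to half (quarter + half) = 3; a full eighth-note triplet (3 notes) (three triplet eighths span one quarter) = 1; whole = 4; half note = 2; half = 2; half note = 2; dotted half note = 3.
Adding: 3 + 6 + 4 + 3 + 1 + 4 + 2 + 2 + 2 + 3 = 30 quarter notes.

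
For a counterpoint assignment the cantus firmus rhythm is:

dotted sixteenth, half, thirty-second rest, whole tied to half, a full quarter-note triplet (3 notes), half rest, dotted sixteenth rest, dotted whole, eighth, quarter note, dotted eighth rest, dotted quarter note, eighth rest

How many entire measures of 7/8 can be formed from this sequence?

One bar of 7/8 = 28 thirty-second notes.
Each duration in thirty-second notes: dotted sixteenth = 3; half = 16; thirty-second rest = 1; whole tied to half (whole + half) = 48; a full quarter-note triplet (3 notes) (three triplet quarters span one half) = 16; half rest = 16; dotted sixteenth rest = 3; dotted whole = 48; eighth = 4; quarter note = 8; dotted eighth rest = 6; dotted quarter note = 12; eighth rest = 4.
Sum: 3 + 16 + 1 + 48 + 16 + 16 + 3 + 48 + 4 + 8 + 6 + 12 + 4 = 185.
185 ÷ 28 = 6 complete bars with 17 left over.

6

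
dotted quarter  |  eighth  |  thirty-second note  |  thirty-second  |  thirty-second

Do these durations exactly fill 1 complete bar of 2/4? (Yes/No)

One bar of 2/4 = 16 thirty-second notes.
Working in thirty-second notes: dotted quarter = 12; eighth = 4; thirty-second note = 1; thirty-second = 1; thirty-second = 1.
Sum: 12 + 4 + 1 + 1 + 1 = 19.
19 exceeds 16, so the answer is No.

No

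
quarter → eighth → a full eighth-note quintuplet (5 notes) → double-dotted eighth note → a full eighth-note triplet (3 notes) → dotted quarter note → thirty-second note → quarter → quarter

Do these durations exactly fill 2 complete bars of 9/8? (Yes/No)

One bar of 9/8 = 36 thirty-second notes, so 2 bars = 72.
Express everything in thirty-second notes: quarter = 8; eighth = 4; a full eighth-note quintuplet (5 notes) (five quintuplet eighths span one half) = 16; double-dotted eighth note = 7; a full eighth-note triplet (3 notes) (three triplet eighths span one quarter) = 8; dotted quarter note = 12; thirty-second note = 1; quarter = 8; quarter = 8.
Altogether 8 + 4 + 16 + 7 + 8 + 12 + 1 + 8 + 8 = 72.
72 equals 72, so the answer is Yes.

Yes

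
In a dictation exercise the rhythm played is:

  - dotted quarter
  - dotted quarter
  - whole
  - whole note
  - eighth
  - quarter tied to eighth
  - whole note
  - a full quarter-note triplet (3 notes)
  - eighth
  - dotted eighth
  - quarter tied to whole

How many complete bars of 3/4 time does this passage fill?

8

One bar of 3/4 = 12 sixteenth notes.
Convert each value to sixteenth notes: dotted quarter = 6; dotted quarter = 6; whole = 16; whole note = 16; eighth = 2; quarter tied to eighth (quarter + eighth) = 6; whole note = 16; a full quarter-note triplet (3 notes) (three triplet quarters span one half) = 8; eighth = 2; dotted eighth = 3; quarter tied to whole (quarter + whole) = 20.
Sum: 6 + 6 + 16 + 16 + 2 + 6 + 16 + 8 + 2 + 3 + 20 = 101.
101 ÷ 12 = 8 complete bars with 5 left over.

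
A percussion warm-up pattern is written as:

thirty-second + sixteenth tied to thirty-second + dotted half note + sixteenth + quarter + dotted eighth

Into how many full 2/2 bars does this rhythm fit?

1

One bar of 2/2 = 32 thirty-second notes.
Convert each value to thirty-second notes: thirty-second = 1; sixteenth tied to thirty-second (sixteenth + thirty-second) = 3; dotted half note = 24; sixteenth = 2; quarter = 8; dotted eighth = 6.
Altogether 1 + 3 + 24 + 2 + 8 + 6 = 44.
44 ÷ 32 = 1 complete bar with 12 left over.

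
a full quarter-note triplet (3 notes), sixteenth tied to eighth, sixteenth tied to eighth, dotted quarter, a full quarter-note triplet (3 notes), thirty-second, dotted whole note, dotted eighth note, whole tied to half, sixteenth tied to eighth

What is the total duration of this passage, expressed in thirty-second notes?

165

Express everything in thirty-second notes: a full quarter-note triplet (3 notes) (three triplet quarters span one half) = 16; sixteenth tied to eighth (sixteenth + eighth) = 6; sixteenth tied to eighth (sixteenth + eighth) = 6; dotted quarter = 12; a full quarter-note triplet (3 notes) (three triplet quarters span one half) = 16; thirty-second = 1; dotted whole note = 48; dotted eighth note = 6; whole tied to half (whole + half) = 48; sixteenth tied to eighth (sixteenth + eighth) = 6.
Total: 16 + 6 + 6 + 12 + 16 + 1 + 48 + 6 + 48 + 6 = 165 thirty-second notes.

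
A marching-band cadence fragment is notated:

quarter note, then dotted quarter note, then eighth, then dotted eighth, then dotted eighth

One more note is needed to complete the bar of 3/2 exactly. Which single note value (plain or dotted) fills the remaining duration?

dotted quarter note

The bar of 3/2 = 24 sixteenth notes.
Express everything in sixteenth notes: quarter note = 4; dotted quarter note = 6; eighth = 2; dotted eighth = 3; dotted eighth = 3.
Adding: 4 + 6 + 2 + 3 + 3 = 18.
Remaining: 24 − 18 = 6 sixteenth notes, which is a dotted quarter note.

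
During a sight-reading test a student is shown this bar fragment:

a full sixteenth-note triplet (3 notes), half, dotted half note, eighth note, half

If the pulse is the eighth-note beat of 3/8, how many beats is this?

16

One eighth-note beat = 2 sixteenth notes.
Working in sixteenth notes: a full sixteenth-note triplet (3 notes) (three triplet sixteenths span one eighth) = 2; half = 8; dotted half note = 12; eighth note = 2; half = 8.
Sum: 2 + 8 + 12 + 2 + 8 = 32.
32 ÷ 2 = 16 beats.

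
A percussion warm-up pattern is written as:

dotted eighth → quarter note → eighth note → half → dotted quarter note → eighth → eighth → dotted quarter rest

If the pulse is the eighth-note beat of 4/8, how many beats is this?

One eighth-note beat = 2 sixteenth notes.
Convert each value to sixteenth notes: dotted eighth = 3; quarter note = 4; eighth note = 2; half = 8; dotted quarter note = 6; eighth = 2; eighth = 2; dotted quarter rest = 6.
Total: 3 + 4 + 2 + 8 + 6 + 2 + 2 + 6 = 33.
33 ÷ 2 = 16.5 beats.

16.5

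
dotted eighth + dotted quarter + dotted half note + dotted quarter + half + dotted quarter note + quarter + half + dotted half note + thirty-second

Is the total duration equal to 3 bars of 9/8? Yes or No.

No

One bar of 9/8 = 36 thirty-second notes, so 3 bars = 108.
Convert each value to thirty-second notes: dotted eighth = 6; dotted quarter = 12; dotted half note = 24; dotted quarter = 12; half = 16; dotted quarter note = 12; quarter = 8; half = 16; dotted half note = 24; thirty-second = 1.
Total: 6 + 12 + 24 + 12 + 16 + 12 + 8 + 16 + 24 + 1 = 131.
131 exceeds 108, so the answer is No.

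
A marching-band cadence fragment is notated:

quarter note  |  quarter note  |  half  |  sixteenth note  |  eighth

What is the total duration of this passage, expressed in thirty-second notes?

Each duration in thirty-second notes: quarter note = 8; quarter note = 8; half = 16; sixteenth note = 2; eighth = 4.
Altogether 8 + 8 + 16 + 2 + 4 = 38 thirty-second notes.

38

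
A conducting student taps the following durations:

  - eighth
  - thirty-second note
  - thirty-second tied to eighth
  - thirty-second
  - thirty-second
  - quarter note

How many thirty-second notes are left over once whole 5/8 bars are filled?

One bar of 5/8 = 20 thirty-second notes.
Convert each value to thirty-second notes: eighth = 4; thirty-second note = 1; thirty-second tied to eighth (thirty-second + eighth) = 5; thirty-second = 1; thirty-second = 1; quarter note = 8.
Sum: 4 + 1 + 5 + 1 + 1 + 8 = 20.
20 ÷ 20 = 1 complete bar with 0 thirty-second notes remaining.

0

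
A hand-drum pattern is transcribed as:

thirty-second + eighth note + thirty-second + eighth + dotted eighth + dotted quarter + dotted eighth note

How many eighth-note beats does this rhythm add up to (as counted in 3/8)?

8.5

One eighth-note beat = 4 thirty-second notes.
Each duration in thirty-second notes: thirty-second = 1; eighth note = 4; thirty-second = 1; eighth = 4; dotted eighth = 6; dotted quarter = 12; dotted eighth note = 6.
Total: 1 + 4 + 1 + 4 + 6 + 12 + 6 = 34.
34 ÷ 4 = 8.5 beats.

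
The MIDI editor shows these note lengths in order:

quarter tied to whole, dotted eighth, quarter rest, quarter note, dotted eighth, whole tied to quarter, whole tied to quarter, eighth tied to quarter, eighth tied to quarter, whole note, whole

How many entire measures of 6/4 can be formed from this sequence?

One bar of 6/4 = 24 sixteenth notes.
In sixteenth notes: quarter tied to whole (quarter + whole) = 20; dotted eighth = 3; quarter rest = 4; quarter note = 4; dotted eighth = 3; whole tied to quarter (whole + quarter) = 20; whole tied to quarter (whole + quarter) = 20; eighth tied to quarter (eighth + quarter) = 6; eighth tied to quarter (eighth + quarter) = 6; whole note = 16; whole = 16.
Altogether 20 + 3 + 4 + 4 + 3 + 20 + 20 + 6 + 6 + 16 + 16 = 118.
118 ÷ 24 = 4 complete bars with 22 left over.

4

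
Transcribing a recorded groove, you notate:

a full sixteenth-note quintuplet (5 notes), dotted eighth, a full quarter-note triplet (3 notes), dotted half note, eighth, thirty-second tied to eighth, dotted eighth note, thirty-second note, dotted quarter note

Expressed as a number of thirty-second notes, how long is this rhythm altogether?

Express everything in thirty-second notes: a full sixteenth-note quintuplet (5 notes) (five quintuplet sixteenths span one quarter) = 8; dotted eighth = 6; a full quarter-note triplet (3 notes) (three triplet quarters span one half) = 16; dotted half note = 24; eighth = 4; thirty-second tied to eighth (thirty-second + eighth) = 5; dotted eighth note = 6; thirty-second note = 1; dotted quarter note = 12.
Total: 8 + 6 + 16 + 24 + 4 + 5 + 6 + 1 + 12 = 82 thirty-second notes.

82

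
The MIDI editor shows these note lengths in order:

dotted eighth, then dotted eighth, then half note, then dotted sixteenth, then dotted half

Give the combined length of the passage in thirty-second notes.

55

In thirty-second notes: dotted eighth = 6; dotted eighth = 6; half note = 16; dotted sixteenth = 3; dotted half = 24.
Altogether 6 + 6 + 16 + 3 + 24 = 55 thirty-second notes.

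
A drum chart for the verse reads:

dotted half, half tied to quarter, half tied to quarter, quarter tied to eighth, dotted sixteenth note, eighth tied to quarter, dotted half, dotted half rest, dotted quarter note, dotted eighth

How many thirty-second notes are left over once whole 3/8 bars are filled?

9

One bar of 3/8 = 12 thirty-second notes.
Each duration in thirty-second notes: dotted half = 24; half tied to quarter (half + quarter) = 24; half tied to quarter (half + quarter) = 24; quarter tied to eighth (quarter + eighth) = 12; dotted sixteenth note = 3; eighth tied to quarter (eighth + quarter) = 12; dotted half = 24; dotted half rest = 24; dotted quarter note = 12; dotted eighth = 6.
Total: 24 + 24 + 24 + 12 + 3 + 12 + 24 + 24 + 12 + 6 = 165.
165 ÷ 12 = 13 complete bars with 9 thirty-second notes remaining.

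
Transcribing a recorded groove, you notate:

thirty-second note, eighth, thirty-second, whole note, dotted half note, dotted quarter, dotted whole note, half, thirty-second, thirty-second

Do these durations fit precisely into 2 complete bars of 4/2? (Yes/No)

No

One bar of 4/2 = 64 thirty-second notes, so 2 bars = 128.
In thirty-second notes: thirty-second note = 1; eighth = 4; thirty-second = 1; whole note = 32; dotted half note = 24; dotted quarter = 12; dotted whole note = 48; half = 16; thirty-second = 1; thirty-second = 1.
Sum: 1 + 4 + 1 + 32 + 24 + 12 + 48 + 16 + 1 + 1 = 140.
140 exceeds 128, so the answer is No.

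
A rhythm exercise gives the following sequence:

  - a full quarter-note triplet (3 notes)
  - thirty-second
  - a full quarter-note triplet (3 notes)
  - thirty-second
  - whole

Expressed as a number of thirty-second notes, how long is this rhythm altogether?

In thirty-second notes: a full quarter-note triplet (3 notes) (three triplet quarters span one half) = 16; thirty-second = 1; a full quarter-note triplet (3 notes) (three triplet quarters span one half) = 16; thirty-second = 1; whole = 32.
Altogether 16 + 1 + 16 + 1 + 32 = 66 thirty-second notes.

66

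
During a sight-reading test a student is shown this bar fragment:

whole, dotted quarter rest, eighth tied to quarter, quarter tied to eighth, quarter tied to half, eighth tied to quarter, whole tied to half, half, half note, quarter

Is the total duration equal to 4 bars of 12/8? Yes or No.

Yes

One bar of 12/8 = 12 eighth notes, so 4 bars = 48.
Working in eighth notes: whole = 8; dotted quarter rest = 3; eighth tied to quarter (eighth + quarter) = 3; quarter tied to eighth (quarter + eighth) = 3; quarter tied to half (quarter + half) = 6; eighth tied to quarter (eighth + quarter) = 3; whole tied to half (whole + half) = 12; half = 4; half note = 4; quarter = 2.
Adding: 8 + 3 + 3 + 3 + 6 + 3 + 12 + 4 + 4 + 2 = 48.
48 equals 48, so the answer is Yes.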